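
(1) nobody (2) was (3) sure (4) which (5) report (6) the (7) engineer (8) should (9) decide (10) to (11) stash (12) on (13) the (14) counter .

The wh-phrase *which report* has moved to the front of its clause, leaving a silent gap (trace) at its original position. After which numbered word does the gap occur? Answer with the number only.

11

Pre-movement form: The engineer should decide to stash which report on the counter.
'which report' functions as the direct object of 'stash'. Fronting leaves a gap immediately after 'stash':
Nobody was sure which report the engineer should decide to stash ___ on the counter.
'stash' is word 11.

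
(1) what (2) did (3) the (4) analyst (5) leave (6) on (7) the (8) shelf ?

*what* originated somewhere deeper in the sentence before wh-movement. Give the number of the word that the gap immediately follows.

Pre-movement form: The analyst did leave what on the shelf.
'what' functions as the direct object of 'leave'. It moves to the left edge, and the trace sits right after 'leave':
What did the analyst leave ___ on the shelf?
'leave' is word 5.

5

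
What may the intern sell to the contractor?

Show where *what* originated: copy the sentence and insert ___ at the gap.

Before movement: The intern may sell what to the contractor.
'what' is the direct object of 'sell'. The gap is right after 'sell'.

What may the intern sell ___ to the contractor?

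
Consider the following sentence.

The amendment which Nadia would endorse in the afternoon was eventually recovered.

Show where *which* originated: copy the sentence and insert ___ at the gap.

'which' is the direct object of 'endorse'. The gap is right after 'endorse'.

The amendment which Nadia would endorse ___ in the afternoon was eventually recovered.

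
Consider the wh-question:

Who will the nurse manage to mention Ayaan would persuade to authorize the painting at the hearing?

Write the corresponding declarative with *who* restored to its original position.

The nurse will manage to mention Ayaan would persuade who to authorize the painting at the hearing.

'who' is the direct object of 'persuade'. Fronting leaves a gap immediately after 'persuade':
Who will the nurse manage to mention Ayaan would persuade ___ to authorize the painting at the hearing?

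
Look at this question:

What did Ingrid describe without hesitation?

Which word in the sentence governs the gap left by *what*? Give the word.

describe

In situ: Ingrid did describe what without hesitation.
The filler 'what' is interpreted as the direct object of 'describe'. Fronting leaves a gap immediately after 'describe':
What did Ingrid describe ___ without hesitation?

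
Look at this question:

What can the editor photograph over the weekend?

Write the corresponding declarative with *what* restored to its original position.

The editor can photograph what over the weekend.

'what' functions as the direct object of 'photograph'. It moves to the left edge, and the trace sits right after 'photograph':
What can the editor photograph ___ over the weekend?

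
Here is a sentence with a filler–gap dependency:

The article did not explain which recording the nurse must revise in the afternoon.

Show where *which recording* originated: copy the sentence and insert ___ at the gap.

The article did not explain which recording the nurse must revise ___ in the afternoon.

In situ: The nurse must revise which recording in the afternoon.
The filler 'which recording' is interpreted as the direct object of 'revise'. The gap is right after 'revise'.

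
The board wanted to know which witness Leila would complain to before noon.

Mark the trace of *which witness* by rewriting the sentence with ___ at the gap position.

In situ: Leila would complain to which witness before noon.
The filler 'which witness' is interpreted as the object of the preposition 'to'. The gap is right after 'to'.

The board wanted to know which witness Leila would complain to ___ before noon.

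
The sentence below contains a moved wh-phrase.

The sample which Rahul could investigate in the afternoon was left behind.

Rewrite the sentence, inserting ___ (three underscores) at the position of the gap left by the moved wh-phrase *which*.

The sample which Rahul could investigate ___ in the afternoon was left behind.

The filler 'which' is interpreted as the direct object of 'investigate'. The gap is right after 'investigate'.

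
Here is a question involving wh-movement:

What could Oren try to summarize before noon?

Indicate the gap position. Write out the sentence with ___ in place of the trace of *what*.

What could Oren try to summarize ___ before noon?

Pre-movement form: Oren could try to summarize what before noon.
The filler 'what' is interpreted as the direct object of 'summarize'. The gap is right after 'summarize'.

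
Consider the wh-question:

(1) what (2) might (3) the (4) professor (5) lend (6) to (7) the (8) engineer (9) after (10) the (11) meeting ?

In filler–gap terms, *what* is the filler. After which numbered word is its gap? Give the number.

5

In situ: The professor might lend what to the engineer after the meeting.
'what' functions as the direct object of 'lend'. Fronting leaves a gap immediately after 'lend':
What might the professor lend ___ to the engineer after the meeting?
'lend' is word 5.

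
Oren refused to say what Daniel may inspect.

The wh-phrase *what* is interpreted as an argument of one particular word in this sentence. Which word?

Pre-movement form: Daniel may inspect what.
'what' is the direct object of 'inspect'. Fronting leaves a gap immediately after 'inspect':
Oren refused to say what Daniel may inspect ___.

inspect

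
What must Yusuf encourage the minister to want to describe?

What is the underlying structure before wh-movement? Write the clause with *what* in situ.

Yusuf must encourage the minister to want to describe what.

'what' functions as the direct object of 'describe'. It moves to the left edge, and the trace sits right after 'describe':
What must Yusuf encourage the minister to want to describe ___?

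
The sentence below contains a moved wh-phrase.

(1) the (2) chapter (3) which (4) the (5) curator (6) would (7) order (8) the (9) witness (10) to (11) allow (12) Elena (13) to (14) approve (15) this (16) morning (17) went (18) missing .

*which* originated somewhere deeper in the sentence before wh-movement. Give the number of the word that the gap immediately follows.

14

'which' functions as the direct object of 'approve'. It moves to the left edge, and the trace sits right after 'approve':
The chapter which the curator would order the witness to allow Elena to approve ___ this morning went missing.
'approve' is word 14.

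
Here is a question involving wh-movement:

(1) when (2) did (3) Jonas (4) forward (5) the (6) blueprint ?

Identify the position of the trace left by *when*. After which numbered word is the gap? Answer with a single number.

Underlying clause: Jonas did forward the blueprint when.
'when' is the temporal adjunct. Fronting leaves a gap immediately after 'blueprint':
When did Jonas forward the blueprint ___?
'blueprint' is word 6.

6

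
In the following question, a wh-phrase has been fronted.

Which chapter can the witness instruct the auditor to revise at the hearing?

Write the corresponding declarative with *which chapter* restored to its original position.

'which chapter' functions as the direct object of 'revise'. Wh-movement fronts it, leaving a gap right after 'revise':
Which chapter can the witness instruct the auditor to revise ___ at the hearing?

The witness can instruct the auditor to revise which chapter at the hearing.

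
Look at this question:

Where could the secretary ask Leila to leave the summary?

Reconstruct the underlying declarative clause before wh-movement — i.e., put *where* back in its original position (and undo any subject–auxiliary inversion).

'where' is the locative complement of 'leave'. It moves to the left edge, and the trace sits right after 'summary':
Where could the secretary ask Leila to leave the summary ___?

The secretary could ask Leila to leave the summary where.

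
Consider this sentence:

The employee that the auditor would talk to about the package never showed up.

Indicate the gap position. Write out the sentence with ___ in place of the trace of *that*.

The employee that the auditor would talk to ___ about the package never showed up.

'that' is the object of the preposition 'to'. The gap is right after 'to'.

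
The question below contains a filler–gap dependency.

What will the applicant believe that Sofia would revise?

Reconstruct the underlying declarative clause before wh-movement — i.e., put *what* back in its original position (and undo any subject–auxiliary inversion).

'what' is the direct object of 'revise'. It moves to the left edge, and the trace sits right after 'revise':
What will the applicant believe that Sofia would revise ___?

The applicant will believe that Sofia would revise what.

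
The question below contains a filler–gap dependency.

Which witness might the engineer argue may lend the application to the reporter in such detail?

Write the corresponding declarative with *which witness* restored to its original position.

The engineer might argue which witness may lend the application to the reporter in such detail.

'which witness' is the subject of the clause embedded under 'argue'. Fronting leaves a gap immediately after 'argue':
Which witness might the engineer argue ___ may lend the application to the reporter in such detail?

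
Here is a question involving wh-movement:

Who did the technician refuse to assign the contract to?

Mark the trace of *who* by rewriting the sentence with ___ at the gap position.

Underlying clause: The technician did refuse to assign the contract to who.
The filler 'who' is interpreted as the object of the preposition 'to' (recipient of 'assign'). The gap is right after 'to'.

Who did the technician refuse to assign the contract to ___?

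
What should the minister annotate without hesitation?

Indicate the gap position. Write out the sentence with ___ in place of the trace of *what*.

What should the minister annotate ___ without hesitation?

Before movement: The minister should annotate what without hesitation.
'what' functions as the direct object of 'annotate'. The gap is right after 'annotate'.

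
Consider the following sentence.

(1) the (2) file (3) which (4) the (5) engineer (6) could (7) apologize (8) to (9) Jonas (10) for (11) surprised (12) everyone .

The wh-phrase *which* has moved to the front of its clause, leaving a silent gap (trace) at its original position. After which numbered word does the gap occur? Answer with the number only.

'which' functions as the object of the preposition 'for'. Wh-movement fronts it, leaving a gap right after 'for':
The file which the engineer could apologize to Jonas for ___ surprised everyone.
'for' is word 10.

10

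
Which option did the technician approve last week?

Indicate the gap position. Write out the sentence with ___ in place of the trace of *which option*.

In situ: The technician did approve which option last week.
'which option' is the direct object of 'approve'. The gap is right after 'approve'.

Which option did the technician approve ___ last week?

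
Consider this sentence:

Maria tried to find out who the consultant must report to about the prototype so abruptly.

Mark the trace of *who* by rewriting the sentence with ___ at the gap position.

Before movement: The consultant must report to who about the prototype so abruptly.
The filler 'who' is interpreted as the object of the preposition 'to'. The gap is right after 'to'.

Maria tried to find out who the consultant must report to ___ about the prototype so abruptly.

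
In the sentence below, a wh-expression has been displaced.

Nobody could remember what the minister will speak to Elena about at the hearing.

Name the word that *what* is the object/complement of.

In situ: The minister will speak to Elena about what at the hearing.
The filler 'what' is interpreted as the object of the preposition 'about'. Wh-movement fronts it, leaving a gap right after 'about':
Nobody could remember what the minister will speak to Elena about ___ at the hearing.

about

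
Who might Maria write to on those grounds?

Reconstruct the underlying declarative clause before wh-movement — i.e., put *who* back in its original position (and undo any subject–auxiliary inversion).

'who' functions as the object of the preposition 'to'. Fronting leaves a gap immediately after 'to':
Who might Maria write to ___ on those grounds?

Maria might write to who on those grounds.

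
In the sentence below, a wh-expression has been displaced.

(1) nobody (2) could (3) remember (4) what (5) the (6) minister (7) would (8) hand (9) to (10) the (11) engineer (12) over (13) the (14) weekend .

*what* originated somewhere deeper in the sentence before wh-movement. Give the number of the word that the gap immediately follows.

8

In situ: The minister would hand what to the engineer over the weekend.
The filler 'what' is interpreted as the direct object of 'hand'. Wh-movement fronts it, leaving a gap right after 'hand':
Nobody could remember what the minister would hand ___ to the engineer over the weekend.
'hand' is word 8.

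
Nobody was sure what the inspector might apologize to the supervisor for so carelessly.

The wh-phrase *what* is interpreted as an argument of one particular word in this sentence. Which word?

In situ: The inspector might apologize to the supervisor for what so carelessly.
'what' functions as the object of the preposition 'for'. Fronting leaves a gap immediately after 'for':
Nobody was sure what the inspector might apologize to the supervisor for ___ so carelessly.

for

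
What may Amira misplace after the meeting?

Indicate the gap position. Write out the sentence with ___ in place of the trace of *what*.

What may Amira misplace ___ after the meeting?

Underlying clause: Amira may misplace what after the meeting.
'what' functions as the direct object of 'misplace'. The gap is right after 'misplace'.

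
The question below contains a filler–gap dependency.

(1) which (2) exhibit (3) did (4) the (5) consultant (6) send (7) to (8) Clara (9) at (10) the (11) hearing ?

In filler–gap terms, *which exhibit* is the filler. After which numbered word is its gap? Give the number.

In situ: The consultant did send which exhibit to Clara at the hearing.
The filler 'which exhibit' is interpreted as the direct object of 'send'. Wh-movement fronts it, leaving a gap right after 'send':
Which exhibit did the consultant send ___ to Clara at the hearing?
'send' is word 6.

6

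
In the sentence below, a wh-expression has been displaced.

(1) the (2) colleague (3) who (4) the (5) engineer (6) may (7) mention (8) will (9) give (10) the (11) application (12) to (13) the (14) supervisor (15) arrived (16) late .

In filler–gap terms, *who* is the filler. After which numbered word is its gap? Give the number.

7

'who' functions as the subject of the clause embedded under 'mention'. It moves to the left edge, and the trace sits right after 'mention':
The colleague who the engineer may mention ___ will give the application to the supervisor arrived late.
'mention' is word 7.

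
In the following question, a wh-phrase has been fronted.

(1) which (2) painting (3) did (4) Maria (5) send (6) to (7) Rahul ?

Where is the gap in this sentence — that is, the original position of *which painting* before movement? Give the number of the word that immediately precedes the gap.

5

Underlying clause: Maria did send which painting to Rahul.
'which painting' is the direct object of 'send'. Fronting leaves a gap immediately after 'send':
Which painting did Maria send ___ to Rahul?
'send' is word 5.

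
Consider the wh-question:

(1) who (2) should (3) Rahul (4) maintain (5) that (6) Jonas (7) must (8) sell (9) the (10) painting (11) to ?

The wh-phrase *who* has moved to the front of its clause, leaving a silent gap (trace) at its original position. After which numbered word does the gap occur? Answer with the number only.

11

In situ: Rahul should maintain that Jonas must sell the painting to who.
'who' functions as the object of the preposition 'to' (recipient of 'sell'). It moves to the left edge, and the trace sits right after 'to':
Who should Rahul maintain that Jonas must sell the painting to ___?
'to' is word 11.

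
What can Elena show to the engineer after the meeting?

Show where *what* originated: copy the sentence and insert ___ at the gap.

What can Elena show ___ to the engineer after the meeting?

In situ: Elena can show what to the engineer after the meeting.
'what' is the direct object of 'show'. The gap is right after 'show'.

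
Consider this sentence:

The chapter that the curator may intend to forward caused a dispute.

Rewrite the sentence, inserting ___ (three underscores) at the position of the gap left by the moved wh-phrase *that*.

The chapter that the curator may intend to forward ___ caused a dispute.

'that' functions as the direct object of 'forward'. The gap is right after 'forward'.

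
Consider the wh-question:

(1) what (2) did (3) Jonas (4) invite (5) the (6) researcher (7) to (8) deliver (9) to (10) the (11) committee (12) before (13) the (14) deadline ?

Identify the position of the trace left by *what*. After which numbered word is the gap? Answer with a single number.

8

Pre-movement form: Jonas did invite the researcher to deliver what to the committee before the deadline.
'what' functions as the direct object of 'deliver'. It moves to the left edge, and the trace sits right after 'deliver':
What did Jonas invite the researcher to deliver ___ to the committee before the deadline?
'deliver' is word 8.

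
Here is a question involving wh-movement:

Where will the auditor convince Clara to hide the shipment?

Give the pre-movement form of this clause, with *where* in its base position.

'where' functions as the locative complement of 'hide'. Fronting leaves a gap immediately after 'shipment':
Where will the auditor convince Clara to hide the shipment ___?

The auditor will convince Clara to hide the shipment where.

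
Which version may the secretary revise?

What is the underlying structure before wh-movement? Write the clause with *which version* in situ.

The secretary may revise which version.

'which version' functions as the direct object of 'revise'. It moves to the left edge, and the trace sits right after 'revise':
Which version may the secretary revise ___?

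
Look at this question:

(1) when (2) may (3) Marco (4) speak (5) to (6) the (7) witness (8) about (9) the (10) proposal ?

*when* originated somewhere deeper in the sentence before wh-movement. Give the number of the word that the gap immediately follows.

In situ: Marco may speak to the witness about the proposal when.
'when' is the temporal adjunct. Fronting leaves a gap immediately after 'proposal':
When may Marco speak to the witness about the proposal ___?
'proposal' is word 10.

10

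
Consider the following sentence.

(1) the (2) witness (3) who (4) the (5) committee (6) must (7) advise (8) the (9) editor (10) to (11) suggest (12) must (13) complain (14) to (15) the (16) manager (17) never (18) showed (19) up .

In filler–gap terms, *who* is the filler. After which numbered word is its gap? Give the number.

The filler 'who' is interpreted as the subject of the clause embedded under 'suggest'. Wh-movement fronts it, leaving a gap right after 'suggest':
The witness who the committee must advise the editor to suggest ___ must complain to the manager never showed up.
'suggest' is word 11.

11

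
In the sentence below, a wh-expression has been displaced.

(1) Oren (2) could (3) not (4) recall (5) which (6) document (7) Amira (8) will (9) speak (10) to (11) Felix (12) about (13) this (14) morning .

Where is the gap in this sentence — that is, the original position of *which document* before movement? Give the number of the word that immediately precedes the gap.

12

Underlying clause: Amira will speak to Felix about which document this morning.
'which document' functions as the object of the preposition 'about'. Wh-movement fronts it, leaving a gap right after 'about':
Oren could not recall which document Amira will speak to Felix about ___ this morning.
'about' is word 12.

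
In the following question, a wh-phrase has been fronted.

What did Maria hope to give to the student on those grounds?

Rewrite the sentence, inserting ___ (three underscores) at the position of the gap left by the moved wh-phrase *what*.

What did Maria hope to give ___ to the student on those grounds?

In situ: Maria did hope to give what to the student on those grounds.
The filler 'what' is interpreted as the direct object of 'give'. The gap is right after 'give'.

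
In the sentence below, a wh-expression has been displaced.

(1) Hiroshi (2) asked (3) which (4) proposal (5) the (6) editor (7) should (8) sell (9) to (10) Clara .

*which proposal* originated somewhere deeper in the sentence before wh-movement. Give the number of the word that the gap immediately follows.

Before movement: The editor should sell which proposal to Clara.
The filler 'which proposal' is interpreted as the direct object of 'sell'. It moves to the left edge, and the trace sits right after 'sell':
Hiroshi asked which proposal the editor should sell ___ to Clara.
'sell' is word 8.

8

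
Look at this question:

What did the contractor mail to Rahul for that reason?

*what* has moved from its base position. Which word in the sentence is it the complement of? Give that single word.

In situ: The contractor did mail what to Rahul for that reason.
'what' functions as the direct object of 'mail'. Fronting leaves a gap immediately after 'mail':
What did the contractor mail ___ to Rahul for that reason?

mail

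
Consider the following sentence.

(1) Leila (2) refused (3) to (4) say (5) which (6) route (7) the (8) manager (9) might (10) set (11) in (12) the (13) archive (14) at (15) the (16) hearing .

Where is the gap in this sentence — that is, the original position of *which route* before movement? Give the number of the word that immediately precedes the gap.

Underlying clause: The manager might set which route in the archive at the hearing.
'which route' is the direct object of 'set'. Wh-movement fronts it, leaving a gap right after 'set':
Leila refused to say which route the manager might set ___ in the archive at the hearing.
'set' is word 10.

10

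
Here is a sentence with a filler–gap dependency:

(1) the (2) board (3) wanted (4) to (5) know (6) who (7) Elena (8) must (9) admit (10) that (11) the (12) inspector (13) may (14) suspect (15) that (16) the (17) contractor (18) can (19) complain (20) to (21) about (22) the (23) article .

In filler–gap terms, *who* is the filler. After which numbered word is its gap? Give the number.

20

Before movement: Elena must admit that the inspector may suspect that the contractor can complain to who about the article.
The filler 'who' is interpreted as the object of the preposition 'to'. It moves to the left edge, and the trace sits right after 'to':
The board wanted to know who Elena must admit that the inspector may suspect that the contractor can complain to ___ about the article.
'to' is word 20.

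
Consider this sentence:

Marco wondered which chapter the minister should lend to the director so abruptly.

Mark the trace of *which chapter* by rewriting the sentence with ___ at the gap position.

In situ: The minister should lend which chapter to the director so abruptly.
'which chapter' is the direct object of 'lend'. The gap is right after 'lend'.

Marco wondered which chapter the minister should lend ___ to the director so abruptly.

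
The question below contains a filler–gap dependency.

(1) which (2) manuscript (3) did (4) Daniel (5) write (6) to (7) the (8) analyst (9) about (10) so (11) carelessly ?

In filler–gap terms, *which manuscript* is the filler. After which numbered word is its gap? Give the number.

Pre-movement form: Daniel did write to the analyst about which manuscript so carelessly.
'which manuscript' functions as the object of the preposition 'about'. Fronting leaves a gap immediately after 'about':
Which manuscript did Daniel write to the analyst about ___ so carelessly?
'about' is word 9.

9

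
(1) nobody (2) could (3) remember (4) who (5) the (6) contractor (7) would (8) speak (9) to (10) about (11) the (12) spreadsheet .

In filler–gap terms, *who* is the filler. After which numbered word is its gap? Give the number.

Before movement: The contractor would speak to who about the spreadsheet.
'who' is the object of the preposition 'to'. Fronting leaves a gap immediately after 'to':
Nobody could remember who the contractor would speak to ___ about the spreadsheet.
'to' is word 9.

9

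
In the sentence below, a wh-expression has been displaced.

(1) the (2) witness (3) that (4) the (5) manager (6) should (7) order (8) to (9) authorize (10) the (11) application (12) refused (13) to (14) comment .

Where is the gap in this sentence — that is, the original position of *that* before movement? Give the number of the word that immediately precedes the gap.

7

The filler 'that' is interpreted as the direct object of 'order'. It moves to the left edge, and the trace sits right after 'order':
The witness that the manager should order ___ to authorize the application refused to comment.
'order' is word 7.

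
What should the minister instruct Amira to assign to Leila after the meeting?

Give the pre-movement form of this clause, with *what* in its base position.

The minister should instruct Amira to assign what to Leila after the meeting.

'what' is the direct object of 'assign'. Wh-movement fronts it, leaving a gap right after 'assign':
What should the minister instruct Amira to assign ___ to Leila after the meeting?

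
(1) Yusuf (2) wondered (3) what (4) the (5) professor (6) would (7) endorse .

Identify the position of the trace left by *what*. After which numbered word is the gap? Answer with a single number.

Underlying clause: The professor would endorse what.
'what' functions as the direct object of 'endorse'. Wh-movement fronts it, leaving a gap right after 'endorse':
Yusuf wondered what the professor would endorse ___.
'endorse' is word 7.

7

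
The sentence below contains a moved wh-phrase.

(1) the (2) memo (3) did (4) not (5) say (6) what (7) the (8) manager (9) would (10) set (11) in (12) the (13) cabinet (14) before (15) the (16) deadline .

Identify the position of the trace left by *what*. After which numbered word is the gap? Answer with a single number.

10

Underlying clause: The manager would set what in the cabinet before the deadline.
'what' functions as the direct object of 'set'. It moves to the left edge, and the trace sits right after 'set':
The memo did not say what the manager would set ___ in the cabinet before the deadline.
'set' is word 10.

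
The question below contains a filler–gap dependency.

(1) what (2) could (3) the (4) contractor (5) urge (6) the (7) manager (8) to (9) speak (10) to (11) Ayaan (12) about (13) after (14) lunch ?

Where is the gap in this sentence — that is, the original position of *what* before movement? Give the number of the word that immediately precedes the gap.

Underlying clause: The contractor could urge the manager to speak to Ayaan about what after lunch.
'what' functions as the object of the preposition 'about'. Fronting leaves a gap immediately after 'about':
What could the contractor urge the manager to speak to Ayaan about ___ after lunch?
'about' is word 12.

12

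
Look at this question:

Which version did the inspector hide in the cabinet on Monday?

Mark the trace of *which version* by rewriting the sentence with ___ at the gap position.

In situ: The inspector did hide which version in the cabinet on Monday.
'which version' is the direct object of 'hide'. The gap is right after 'hide'.

Which version did the inspector hide ___ in the cabinet on Monday?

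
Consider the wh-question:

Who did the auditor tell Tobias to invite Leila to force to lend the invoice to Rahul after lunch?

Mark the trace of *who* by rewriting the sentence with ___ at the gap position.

Who did the auditor tell Tobias to invite Leila to force ___ to lend the invoice to Rahul after lunch?

Pre-movement form: The auditor did tell Tobias to invite Leila to force who to lend the invoice to Rahul after lunch.
The filler 'who' is interpreted as the direct object of 'force'. The gap is right after 'force'.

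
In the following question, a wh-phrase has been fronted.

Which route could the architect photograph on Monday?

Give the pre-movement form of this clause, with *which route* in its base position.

The architect could photograph which route on Monday.

The filler 'which route' is interpreted as the direct object of 'photograph'. Fronting leaves a gap immediately after 'photograph':
Which route could the architect photograph ___ on Monday?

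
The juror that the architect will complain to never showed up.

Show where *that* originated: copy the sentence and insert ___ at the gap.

'that' is the object of the preposition 'to'. The gap is right after 'to'.

The juror that the architect will complain to ___ never showed up.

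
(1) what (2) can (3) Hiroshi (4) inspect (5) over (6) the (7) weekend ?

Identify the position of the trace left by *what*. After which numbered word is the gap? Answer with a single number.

Underlying clause: Hiroshi can inspect what over the weekend.
The filler 'what' is interpreted as the direct object of 'inspect'. Wh-movement fronts it, leaving a gap right after 'inspect':
What can Hiroshi inspect ___ over the weekend?
'inspect' is word 4.

4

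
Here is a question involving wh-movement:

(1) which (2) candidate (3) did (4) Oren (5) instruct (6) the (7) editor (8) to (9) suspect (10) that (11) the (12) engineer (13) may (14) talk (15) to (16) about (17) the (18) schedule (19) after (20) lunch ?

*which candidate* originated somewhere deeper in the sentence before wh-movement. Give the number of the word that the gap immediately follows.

Underlying clause: Oren did instruct the editor to suspect that the engineer may talk to which candidate about the schedule after lunch.
The filler 'which candidate' is interpreted as the object of the preposition 'to'. Wh-movement fronts it, leaving a gap right after 'to':
Which candidate did Oren instruct the editor to suspect that the engineer may talk to ___ about the schedule after lunch?
'to' is word 15.

15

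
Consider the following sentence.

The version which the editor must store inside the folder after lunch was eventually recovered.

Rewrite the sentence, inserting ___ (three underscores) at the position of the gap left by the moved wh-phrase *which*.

The version which the editor must store ___ inside the folder after lunch was eventually recovered.

'which' functions as the direct object of 'store'. The gap is right after 'store'.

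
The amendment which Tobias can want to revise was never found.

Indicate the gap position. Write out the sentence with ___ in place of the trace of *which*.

'which' is the direct object of 'revise'. The gap is right after 'revise'.

The amendment which Tobias can want to revise ___ was never found.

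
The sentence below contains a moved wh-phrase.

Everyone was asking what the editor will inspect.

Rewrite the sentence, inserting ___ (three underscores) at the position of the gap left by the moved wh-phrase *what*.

Everyone was asking what the editor will inspect ___.

Pre-movement form: The editor will inspect what.
'what' functions as the direct object of 'inspect'. The gap is right after 'inspect'.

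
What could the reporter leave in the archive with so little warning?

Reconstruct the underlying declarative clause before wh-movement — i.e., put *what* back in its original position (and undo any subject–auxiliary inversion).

The reporter could leave what in the archive with so little warning.

'what' functions as the direct object of 'leave'. It moves to the left edge, and the trace sits right after 'leave':
What could the reporter leave ___ in the archive with so little warning?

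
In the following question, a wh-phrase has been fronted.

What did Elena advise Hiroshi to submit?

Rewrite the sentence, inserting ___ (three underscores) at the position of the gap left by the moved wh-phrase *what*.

What did Elena advise Hiroshi to submit ___?

Before movement: Elena did advise Hiroshi to submit what.
'what' functions as the direct object of 'submit'. The gap is right after 'submit'.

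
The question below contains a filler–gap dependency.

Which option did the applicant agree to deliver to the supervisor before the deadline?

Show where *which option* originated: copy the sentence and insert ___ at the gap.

Which option did the applicant agree to deliver ___ to the supervisor before the deadline?

Before movement: The applicant did agree to deliver which option to the supervisor before the deadline.
'which option' functions as the direct object of 'deliver'. The gap is right after 'deliver'.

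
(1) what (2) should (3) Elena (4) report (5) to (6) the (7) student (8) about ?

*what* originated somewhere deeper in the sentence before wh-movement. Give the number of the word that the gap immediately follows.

Underlying clause: Elena should report to the student about what.
'what' functions as the object of the preposition 'about'. It moves to the left edge, and the trace sits right after 'about':
What should Elena report to the student about ___?
'about' is word 8.

8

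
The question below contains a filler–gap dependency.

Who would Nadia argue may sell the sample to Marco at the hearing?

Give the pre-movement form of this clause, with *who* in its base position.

Nadia would argue who may sell the sample to Marco at the hearing.

The filler 'who' is interpreted as the subject of the clause embedded under 'argue'. Fronting leaves a gap immediately after 'argue':
Who would Nadia argue ___ may sell the sample to Marco at the hearing?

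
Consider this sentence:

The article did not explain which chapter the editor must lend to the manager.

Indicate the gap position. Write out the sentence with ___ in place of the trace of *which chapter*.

Underlying clause: The editor must lend which chapter to the manager.
The filler 'which chapter' is interpreted as the direct object of 'lend'. The gap is right after 'lend'.

The article did not explain which chapter the editor must lend ___ to the manager.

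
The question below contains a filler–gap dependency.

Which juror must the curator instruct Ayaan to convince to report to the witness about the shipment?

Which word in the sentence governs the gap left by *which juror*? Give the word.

Pre-movement form: The curator must instruct Ayaan to convince which juror to report to the witness about the shipment.
'which juror' functions as the direct object of 'convince'. It moves to the left edge, and the trace sits right after 'convince':
Which juror must the curator instruct Ayaan to convince ___ to report to the witness about the shipment?

convince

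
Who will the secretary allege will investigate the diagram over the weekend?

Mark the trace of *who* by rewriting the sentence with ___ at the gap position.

Before movement: The secretary will allege who will investigate the diagram over the weekend.
'who' is the subject of the clause embedded under 'allege'. The gap is right after 'allege'.

Who will the secretary allege ___ will investigate the diagram over the weekend?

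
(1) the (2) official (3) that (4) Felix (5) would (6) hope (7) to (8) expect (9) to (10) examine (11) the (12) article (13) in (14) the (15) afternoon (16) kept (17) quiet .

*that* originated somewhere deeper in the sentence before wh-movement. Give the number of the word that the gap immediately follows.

8

'that' functions as the direct object of 'expect'. It moves to the left edge, and the trace sits right after 'expect':
The official that Felix would hope to expect ___ to examine the article in the afternoon kept quiet.
'expect' is word 8.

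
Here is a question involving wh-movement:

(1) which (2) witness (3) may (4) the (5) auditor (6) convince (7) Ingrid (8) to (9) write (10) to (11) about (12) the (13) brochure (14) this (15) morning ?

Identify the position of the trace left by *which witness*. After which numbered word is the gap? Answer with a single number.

In situ: The auditor may convince Ingrid to write to which witness about the brochure this morning.
'which witness' is the object of the preposition 'to'. It moves to the left edge, and the trace sits right after 'to':
Which witness may the auditor convince Ingrid to write to ___ about the brochure this morning?
'to' is word 10.

10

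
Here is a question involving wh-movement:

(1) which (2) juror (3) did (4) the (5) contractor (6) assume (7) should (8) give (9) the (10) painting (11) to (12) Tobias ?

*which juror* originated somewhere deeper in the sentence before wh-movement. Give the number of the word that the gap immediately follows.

Pre-movement form: The contractor did assume which juror should give the painting to Tobias.
'which juror' functions as the subject of the clause embedded under 'assume'. Wh-movement fronts it, leaving a gap right after 'assume':
Which juror did the contractor assume ___ should give the painting to Tobias?
'assume' is word 6.

6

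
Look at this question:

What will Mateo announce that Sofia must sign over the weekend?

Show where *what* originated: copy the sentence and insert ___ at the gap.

What will Mateo announce that Sofia must sign ___ over the weekend?

In situ: Mateo will announce that Sofia must sign what over the weekend.
'what' functions as the direct object of 'sign'. The gap is right after 'sign'.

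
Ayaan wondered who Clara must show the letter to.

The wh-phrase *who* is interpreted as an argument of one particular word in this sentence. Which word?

to

Underlying clause: Clara must show the letter to who.
'who' is the object of the preposition 'to' (recipient of 'show'). Wh-movement fronts it, leaving a gap right after 'to':
Ayaan wondered who Clara must show the letter to ___.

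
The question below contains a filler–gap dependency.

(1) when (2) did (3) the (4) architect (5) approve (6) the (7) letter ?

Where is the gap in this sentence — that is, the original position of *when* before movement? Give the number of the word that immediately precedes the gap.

7

Underlying clause: The architect did approve the letter when.
'when' functions as the temporal adjunct. It moves to the left edge, and the trace sits right after 'letter':
When did the architect approve the letter ___?
'letter' is word 7.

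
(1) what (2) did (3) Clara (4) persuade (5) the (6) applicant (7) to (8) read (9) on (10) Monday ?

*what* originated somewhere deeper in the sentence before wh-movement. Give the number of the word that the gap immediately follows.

Pre-movement form: Clara did persuade the applicant to read what on Monday.
'what' is the direct object of 'read'. Wh-movement fronts it, leaving a gap right after 'read':
What did Clara persuade the applicant to read ___ on Monday?
'read' is word 8.

8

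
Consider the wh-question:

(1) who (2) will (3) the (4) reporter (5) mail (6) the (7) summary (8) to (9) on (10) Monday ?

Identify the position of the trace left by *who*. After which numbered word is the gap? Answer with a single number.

8

In situ: The reporter will mail the summary to who on Monday.
'who' is the object of the preposition 'to' (recipient of 'mail'). It moves to the left edge, and the trace sits right after 'to':
Who will the reporter mail the summary to ___ on Monday?
'to' is word 8.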